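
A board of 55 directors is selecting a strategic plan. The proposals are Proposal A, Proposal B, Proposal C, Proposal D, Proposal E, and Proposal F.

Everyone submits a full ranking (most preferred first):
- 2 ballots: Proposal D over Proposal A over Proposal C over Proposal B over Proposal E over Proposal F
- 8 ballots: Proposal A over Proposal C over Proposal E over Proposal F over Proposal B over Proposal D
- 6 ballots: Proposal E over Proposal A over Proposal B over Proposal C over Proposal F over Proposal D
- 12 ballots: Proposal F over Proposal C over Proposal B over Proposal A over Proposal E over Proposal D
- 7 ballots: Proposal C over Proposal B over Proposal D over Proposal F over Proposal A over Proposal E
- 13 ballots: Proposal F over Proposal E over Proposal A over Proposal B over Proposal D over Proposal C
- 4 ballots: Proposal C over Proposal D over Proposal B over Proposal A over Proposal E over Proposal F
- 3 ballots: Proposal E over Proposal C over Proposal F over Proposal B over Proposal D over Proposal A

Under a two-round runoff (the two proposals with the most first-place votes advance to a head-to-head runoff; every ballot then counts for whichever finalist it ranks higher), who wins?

Round 1 first-place votes: Proposal A 8, Proposal B 0, Proposal C 11, Proposal D 2, Proposal E 9, Proposal F 25. Proposal F and Proposal C advance.
Runoff: Proposal F is ranked above Proposal C on 25 ballots, Proposal C above Proposal F on 30.

Proposal C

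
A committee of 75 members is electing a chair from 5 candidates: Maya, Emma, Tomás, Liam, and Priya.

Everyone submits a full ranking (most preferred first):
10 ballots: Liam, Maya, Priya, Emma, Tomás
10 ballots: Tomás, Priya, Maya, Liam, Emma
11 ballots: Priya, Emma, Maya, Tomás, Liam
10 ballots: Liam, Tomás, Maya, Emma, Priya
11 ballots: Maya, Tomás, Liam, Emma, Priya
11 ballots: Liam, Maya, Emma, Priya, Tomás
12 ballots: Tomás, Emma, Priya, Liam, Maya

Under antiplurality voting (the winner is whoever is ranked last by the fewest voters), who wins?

Last-place votes: Maya 12, Emma 10, Tomás 21, Liam 11, Priya 21.

Emma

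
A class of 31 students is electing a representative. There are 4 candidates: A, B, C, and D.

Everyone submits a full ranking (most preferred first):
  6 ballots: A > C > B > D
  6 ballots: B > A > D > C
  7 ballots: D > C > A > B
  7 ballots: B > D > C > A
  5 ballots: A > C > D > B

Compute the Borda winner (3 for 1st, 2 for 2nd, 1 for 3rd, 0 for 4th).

A: 6×3 + 6×2 + 7×1 + 7×0 + 5×3 = 52
B: 6×1 + 6×3 + 7×0 + 7×3 + 5×0 = 45
C: 6×2 + 6×0 + 7×2 + 7×1 + 5×2 = 43
D: 6×0 + 6×1 + 7×3 + 7×2 + 5×1 = 46

A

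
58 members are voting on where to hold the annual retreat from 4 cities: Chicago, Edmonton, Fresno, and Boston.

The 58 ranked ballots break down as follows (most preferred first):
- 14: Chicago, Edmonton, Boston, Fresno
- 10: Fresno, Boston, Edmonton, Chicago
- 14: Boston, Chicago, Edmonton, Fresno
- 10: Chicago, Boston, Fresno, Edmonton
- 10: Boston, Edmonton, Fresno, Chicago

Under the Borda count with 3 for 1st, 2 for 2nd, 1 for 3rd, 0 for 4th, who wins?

Boston

Chicago: 14×3 + 10×0 + 14×2 + 10×3 + 10×0 = 100
Edmonton: 14×2 + 10×1 + 14×1 + 10×0 + 10×2 = 72
Fresno: 14×0 + 10×3 + 14×0 + 10×1 + 10×1 = 50
Boston: 14×1 + 10×2 + 14×3 + 10×2 + 10×3 = 126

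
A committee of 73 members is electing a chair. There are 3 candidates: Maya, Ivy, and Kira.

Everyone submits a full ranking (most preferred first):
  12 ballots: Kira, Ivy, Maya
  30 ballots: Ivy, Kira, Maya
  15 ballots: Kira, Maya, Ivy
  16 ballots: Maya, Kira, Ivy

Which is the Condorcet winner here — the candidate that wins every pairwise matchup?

Kira vs Maya: 57–16
Kira vs Ivy: 43–30
Kira beats every other candidate.

Kira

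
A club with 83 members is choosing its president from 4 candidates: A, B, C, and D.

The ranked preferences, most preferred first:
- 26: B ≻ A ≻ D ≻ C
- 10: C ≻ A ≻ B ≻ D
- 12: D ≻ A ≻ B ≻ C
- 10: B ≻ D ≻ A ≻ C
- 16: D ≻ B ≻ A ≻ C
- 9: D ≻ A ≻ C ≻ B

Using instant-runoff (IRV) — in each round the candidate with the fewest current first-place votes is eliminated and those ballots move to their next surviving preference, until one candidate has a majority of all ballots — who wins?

Round 1: A 0, B 36, C 10, D 37. A eliminated.
Round 2: B 36, C 10, D 37. C eliminated.
Round 3: B 46, D 37. B has a majority (≥42).

B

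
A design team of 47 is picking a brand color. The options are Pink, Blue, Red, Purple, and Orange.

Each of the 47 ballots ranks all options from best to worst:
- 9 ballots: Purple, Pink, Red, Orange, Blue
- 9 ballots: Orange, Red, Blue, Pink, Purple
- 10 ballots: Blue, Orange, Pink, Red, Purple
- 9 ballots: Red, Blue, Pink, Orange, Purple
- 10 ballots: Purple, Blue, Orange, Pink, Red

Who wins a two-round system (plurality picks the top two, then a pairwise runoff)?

Blue

Round 1 first-place votes: Pink 0, Blue 10, Red 9, Purple 19, Orange 9. Purple and Blue advance.
Runoff: Purple is ranked above Blue on 19 ballots, Blue above Purple on 28.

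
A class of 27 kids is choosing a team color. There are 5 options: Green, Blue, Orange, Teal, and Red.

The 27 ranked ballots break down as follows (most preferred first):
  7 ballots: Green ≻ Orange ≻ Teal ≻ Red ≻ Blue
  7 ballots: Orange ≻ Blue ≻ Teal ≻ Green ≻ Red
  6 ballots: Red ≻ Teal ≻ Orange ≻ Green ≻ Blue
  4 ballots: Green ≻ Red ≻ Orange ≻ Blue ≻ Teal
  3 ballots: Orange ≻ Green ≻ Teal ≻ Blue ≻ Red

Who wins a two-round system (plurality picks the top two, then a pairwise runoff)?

Round 1 first-place votes: Green 11, Blue 0, Orange 10, Teal 0, Red 6. Green and Orange advance.
Runoff: Green is ranked above Orange on 11 ballots, Orange above Green on 16.

Orange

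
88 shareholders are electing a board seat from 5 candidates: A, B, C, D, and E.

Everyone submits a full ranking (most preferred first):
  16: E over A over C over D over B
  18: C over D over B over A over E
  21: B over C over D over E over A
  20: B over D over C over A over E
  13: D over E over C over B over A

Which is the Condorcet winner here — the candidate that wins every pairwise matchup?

C vs A: 72–16
C vs B: 47–41
C vs D: 55–33
C vs E: 59–29
C beats every other candidate.

C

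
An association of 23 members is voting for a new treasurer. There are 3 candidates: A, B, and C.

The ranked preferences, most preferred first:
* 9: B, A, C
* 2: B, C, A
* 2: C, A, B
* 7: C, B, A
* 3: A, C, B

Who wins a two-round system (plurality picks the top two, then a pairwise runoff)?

C

Round 1 first-place votes: A 3, B 11, C 9. B and C advance.
Runoff: B is ranked above C on 11 ballots, C above B on 12.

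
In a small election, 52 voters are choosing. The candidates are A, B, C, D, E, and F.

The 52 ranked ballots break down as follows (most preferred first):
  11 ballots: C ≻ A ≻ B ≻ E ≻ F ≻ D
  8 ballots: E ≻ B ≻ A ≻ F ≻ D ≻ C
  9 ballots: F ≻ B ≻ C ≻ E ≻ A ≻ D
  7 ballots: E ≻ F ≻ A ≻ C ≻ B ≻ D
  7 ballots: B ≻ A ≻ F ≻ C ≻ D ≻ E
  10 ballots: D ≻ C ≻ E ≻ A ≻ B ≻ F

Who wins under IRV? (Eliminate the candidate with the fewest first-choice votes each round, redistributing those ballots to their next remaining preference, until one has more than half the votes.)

Round 1: A 0, B 7, C 11, D 10, E 15, F 9. A eliminated.
Round 2: B 7, C 11, D 10, E 15, F 9. B eliminated.
Round 3: C 11, D 10, E 15, F 16. D eliminated.
Round 4: C 21, E 15, F 16. E eliminated.
Round 5: C 21, F 31. F has a majority (≥27).

F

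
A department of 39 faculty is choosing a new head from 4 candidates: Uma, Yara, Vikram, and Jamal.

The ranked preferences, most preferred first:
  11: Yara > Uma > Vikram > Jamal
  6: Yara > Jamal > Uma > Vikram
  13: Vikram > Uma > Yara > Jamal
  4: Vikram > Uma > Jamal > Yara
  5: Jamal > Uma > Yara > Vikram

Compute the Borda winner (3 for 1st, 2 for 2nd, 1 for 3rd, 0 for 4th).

Uma

Uma: 11×2 + 6×1 + 13×2 + 4×2 + 5×2 = 72
Yara: 11×3 + 6×3 + 13×1 + 4×0 + 5×1 = 69
Vikram: 11×1 + 6×0 + 13×3 + 4×3 + 5×0 = 62
Jamal: 11×0 + 6×2 + 13×0 + 4×1 + 5×3 = 31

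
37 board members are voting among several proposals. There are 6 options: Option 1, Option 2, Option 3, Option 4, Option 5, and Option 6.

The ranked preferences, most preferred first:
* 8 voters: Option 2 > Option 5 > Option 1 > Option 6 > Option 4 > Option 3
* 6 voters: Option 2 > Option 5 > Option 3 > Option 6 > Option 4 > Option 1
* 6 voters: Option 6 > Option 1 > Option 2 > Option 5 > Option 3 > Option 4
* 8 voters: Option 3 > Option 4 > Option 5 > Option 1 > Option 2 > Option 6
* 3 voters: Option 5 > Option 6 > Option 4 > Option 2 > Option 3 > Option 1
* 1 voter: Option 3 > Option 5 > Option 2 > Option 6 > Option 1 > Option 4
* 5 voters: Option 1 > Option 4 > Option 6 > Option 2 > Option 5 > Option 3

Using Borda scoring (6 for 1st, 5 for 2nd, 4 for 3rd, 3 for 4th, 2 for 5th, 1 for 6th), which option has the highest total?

Option 5

Option 1: 8×4 + 6×1 + 6×5 + 8×3 + 3×1 + 1×2 + 5×6 = 127
Option 2: 8×6 + 6×6 + 6×4 + 8×2 + 3×3 + 1×4 + 5×3 = 152
Option 3: 8×1 + 6×4 + 6×2 + 8×6 + 3×2 + 1×6 + 5×1 = 109
Option 4: 8×2 + 6×2 + 6×1 + 8×5 + 3×4 + 1×1 + 5×5 = 112
Option 5: 8×5 + 6×5 + 6×3 + 8×4 + 3×6 + 1×5 + 5×2 = 153
Option 6: 8×3 + 6×3 + 6×6 + 8×1 + 3×5 + 1×3 + 5×4 = 124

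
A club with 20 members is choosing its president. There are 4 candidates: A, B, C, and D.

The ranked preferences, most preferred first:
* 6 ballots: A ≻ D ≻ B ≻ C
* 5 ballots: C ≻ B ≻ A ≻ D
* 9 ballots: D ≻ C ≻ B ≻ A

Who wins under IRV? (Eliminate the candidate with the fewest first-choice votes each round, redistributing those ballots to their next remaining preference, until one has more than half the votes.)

Round 1: A 6, B 0, C 5, D 9. B eliminated.
Round 2: A 6, C 5, D 9. C eliminated.
Round 3: A 11, D 9. A has a majority (≥11).

A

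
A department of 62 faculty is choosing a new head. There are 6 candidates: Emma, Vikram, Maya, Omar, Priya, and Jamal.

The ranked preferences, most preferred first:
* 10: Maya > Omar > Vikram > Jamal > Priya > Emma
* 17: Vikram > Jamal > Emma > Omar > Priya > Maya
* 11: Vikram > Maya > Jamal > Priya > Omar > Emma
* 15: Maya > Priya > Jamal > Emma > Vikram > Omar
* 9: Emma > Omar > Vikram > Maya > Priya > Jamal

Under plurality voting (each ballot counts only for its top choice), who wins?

Vikram

First-place votes: Emma 9, Vikram 28, Maya 25, Omar 0, Priya 0, Jamal 0.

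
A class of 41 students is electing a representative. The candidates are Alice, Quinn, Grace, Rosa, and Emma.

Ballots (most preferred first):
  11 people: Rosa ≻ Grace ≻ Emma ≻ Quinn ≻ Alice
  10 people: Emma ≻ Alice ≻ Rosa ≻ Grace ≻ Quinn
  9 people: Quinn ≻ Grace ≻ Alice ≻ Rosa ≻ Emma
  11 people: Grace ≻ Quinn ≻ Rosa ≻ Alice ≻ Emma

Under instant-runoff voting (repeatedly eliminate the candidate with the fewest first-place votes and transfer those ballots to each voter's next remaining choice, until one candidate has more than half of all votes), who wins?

Round 1: Alice 0, Quinn 9, Grace 11, Rosa 11, Emma 10. Alice eliminated.
Round 2: Quinn 9, Grace 11, Rosa 11, Emma 10. Quinn eliminated.
Round 3: Grace 20, Rosa 11, Emma 10. Emma eliminated.
Round 4: Grace 20, Rosa 21. Rosa has a majority (≥21).

Rosa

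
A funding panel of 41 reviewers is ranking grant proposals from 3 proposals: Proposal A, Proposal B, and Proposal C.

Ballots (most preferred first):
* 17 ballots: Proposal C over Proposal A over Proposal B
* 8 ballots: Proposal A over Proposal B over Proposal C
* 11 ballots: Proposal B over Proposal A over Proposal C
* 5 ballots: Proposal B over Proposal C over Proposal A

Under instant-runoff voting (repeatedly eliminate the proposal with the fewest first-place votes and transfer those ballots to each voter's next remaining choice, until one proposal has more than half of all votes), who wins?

Round 1: Proposal A 8, Proposal B 16, Proposal C 17. Proposal A eliminated.
Round 2: Proposal B 24, Proposal C 17. Proposal B has a majority (≥21).

Proposal B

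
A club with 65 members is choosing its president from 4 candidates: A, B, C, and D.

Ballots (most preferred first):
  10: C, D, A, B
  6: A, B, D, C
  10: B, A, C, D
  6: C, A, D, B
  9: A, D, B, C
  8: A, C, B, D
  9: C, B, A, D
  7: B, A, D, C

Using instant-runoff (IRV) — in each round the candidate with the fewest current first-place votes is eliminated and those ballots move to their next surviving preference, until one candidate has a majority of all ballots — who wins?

Round 1: A 23, B 17, C 25, D 0. D eliminated.
Round 2: A 23, B 17, C 25. B eliminated.
Round 3: A 40, C 25. A has a majority (≥33).

A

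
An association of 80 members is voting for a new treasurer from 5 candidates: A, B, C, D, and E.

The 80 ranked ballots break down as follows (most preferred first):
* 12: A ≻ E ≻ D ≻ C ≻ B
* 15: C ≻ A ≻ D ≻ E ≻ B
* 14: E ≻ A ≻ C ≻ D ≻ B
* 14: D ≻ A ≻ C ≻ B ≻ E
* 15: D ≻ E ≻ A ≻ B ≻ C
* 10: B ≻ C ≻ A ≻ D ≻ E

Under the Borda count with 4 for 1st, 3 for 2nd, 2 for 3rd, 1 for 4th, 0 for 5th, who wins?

A: 12×4 + 15×3 + 14×3 + 14×3 + 15×2 + 10×2 = 227
B: 12×0 + 15×0 + 14×0 + 14×1 + 15×1 + 10×4 = 69
C: 12×1 + 15×4 + 14×2 + 14×2 + 15×0 + 10×3 = 158
D: 12×2 + 15×2 + 14×1 + 14×4 + 15×4 + 10×1 = 194
E: 12×3 + 15×1 + 14×4 + 14×0 + 15×3 + 10×0 = 152

A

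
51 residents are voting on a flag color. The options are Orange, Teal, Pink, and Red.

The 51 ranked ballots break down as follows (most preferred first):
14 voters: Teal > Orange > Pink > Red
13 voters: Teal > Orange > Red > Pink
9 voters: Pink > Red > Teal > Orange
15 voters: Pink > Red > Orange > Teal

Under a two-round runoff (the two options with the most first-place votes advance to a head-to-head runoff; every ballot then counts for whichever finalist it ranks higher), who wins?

Teal

Round 1 first-place votes: Orange 0, Teal 27, Pink 24, Red 0. Teal and Pink advance.
Runoff: Teal is ranked above Pink on 27 ballots, Pink above Teal on 24.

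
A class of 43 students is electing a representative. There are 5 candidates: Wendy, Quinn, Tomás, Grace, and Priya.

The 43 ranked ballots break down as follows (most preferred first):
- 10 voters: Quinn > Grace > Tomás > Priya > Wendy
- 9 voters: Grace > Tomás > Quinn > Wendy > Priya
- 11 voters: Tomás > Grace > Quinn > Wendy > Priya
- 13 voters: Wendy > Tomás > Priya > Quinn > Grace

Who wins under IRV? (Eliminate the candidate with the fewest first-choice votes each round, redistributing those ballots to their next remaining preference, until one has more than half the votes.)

Tomás

Round 1: Wendy 13, Quinn 10, Tomás 11, Grace 9, Priya 0. Priya eliminated.
Round 2: Wendy 13, Quinn 10, Tomás 11, Grace 9. Grace eliminated.
Round 3: Wendy 13, Quinn 10, Tomás 20. Quinn eliminated.
Round 4: Wendy 13, Tomás 30. Tomás has a majority (≥22).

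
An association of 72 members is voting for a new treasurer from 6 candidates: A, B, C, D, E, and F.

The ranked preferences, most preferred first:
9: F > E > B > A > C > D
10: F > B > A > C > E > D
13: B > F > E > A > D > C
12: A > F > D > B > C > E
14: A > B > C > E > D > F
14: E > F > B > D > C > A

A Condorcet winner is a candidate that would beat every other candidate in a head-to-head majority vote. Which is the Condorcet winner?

F vs A: 46–26
F vs B: 45–27
F vs C: 58–14
F vs D: 58–14
F vs E: 44–28
F beats every other candidate.

F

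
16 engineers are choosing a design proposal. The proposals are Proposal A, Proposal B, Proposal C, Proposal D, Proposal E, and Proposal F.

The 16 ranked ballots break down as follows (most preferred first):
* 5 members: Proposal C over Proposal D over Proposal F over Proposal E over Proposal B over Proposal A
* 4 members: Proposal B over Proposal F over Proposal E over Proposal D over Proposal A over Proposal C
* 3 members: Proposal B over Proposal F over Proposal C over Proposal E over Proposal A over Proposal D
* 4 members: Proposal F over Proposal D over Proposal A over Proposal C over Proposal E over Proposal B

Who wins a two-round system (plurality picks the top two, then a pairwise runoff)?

Proposal C

Round 1 first-place votes: Proposal A 0, Proposal B 7, Proposal C 5, Proposal D 0, Proposal E 0, Proposal F 4. Proposal B and Proposal C advance.
Runoff: Proposal B is ranked above Proposal C on 7 ballots, Proposal C above Proposal B on 9.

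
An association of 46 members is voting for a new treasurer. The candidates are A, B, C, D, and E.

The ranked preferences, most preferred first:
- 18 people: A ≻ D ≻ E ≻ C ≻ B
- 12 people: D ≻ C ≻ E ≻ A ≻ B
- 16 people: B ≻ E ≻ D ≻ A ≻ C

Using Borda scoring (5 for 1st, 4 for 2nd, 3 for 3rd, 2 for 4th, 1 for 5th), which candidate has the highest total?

A: 18×5 + 12×2 + 16×2 = 146
B: 18×1 + 12×1 + 16×5 = 110
C: 18×2 + 12×4 + 16×1 = 100
D: 18×4 + 12×5 + 16×3 = 180
E: 18×3 + 12×3 + 16×4 = 154

D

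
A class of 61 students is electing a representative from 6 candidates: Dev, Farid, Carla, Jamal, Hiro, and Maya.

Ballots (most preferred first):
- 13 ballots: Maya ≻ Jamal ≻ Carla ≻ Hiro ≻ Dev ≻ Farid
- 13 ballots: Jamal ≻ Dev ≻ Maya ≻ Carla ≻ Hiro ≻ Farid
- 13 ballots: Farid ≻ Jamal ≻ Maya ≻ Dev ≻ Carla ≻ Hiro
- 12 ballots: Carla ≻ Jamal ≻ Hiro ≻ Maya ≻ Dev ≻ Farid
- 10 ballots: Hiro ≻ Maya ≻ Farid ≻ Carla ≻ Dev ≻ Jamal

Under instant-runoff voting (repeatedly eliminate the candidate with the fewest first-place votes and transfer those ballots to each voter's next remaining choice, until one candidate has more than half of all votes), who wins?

Round 1: Dev 0, Farid 13, Carla 12, Jamal 13, Hiro 10, Maya 13. Dev eliminated.
Round 2: Farid 13, Carla 12, Jamal 13, Hiro 10, Maya 13. Hiro eliminated.
Round 3: Farid 13, Carla 12, Jamal 13, Maya 23. Carla eliminated.
Round 4: Farid 13, Jamal 25, Maya 23. Farid eliminated.
Round 5: Jamal 38, Maya 23. Jamal has a majority (≥31).

Jamal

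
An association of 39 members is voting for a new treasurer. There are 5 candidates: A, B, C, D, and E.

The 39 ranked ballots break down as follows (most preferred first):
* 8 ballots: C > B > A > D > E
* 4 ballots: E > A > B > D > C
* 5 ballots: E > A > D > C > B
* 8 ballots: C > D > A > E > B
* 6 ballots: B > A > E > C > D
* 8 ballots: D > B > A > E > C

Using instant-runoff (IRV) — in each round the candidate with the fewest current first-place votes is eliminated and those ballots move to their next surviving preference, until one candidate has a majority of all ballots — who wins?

Round 1: A 0, B 6, C 16, D 8, E 9. A eliminated.
Round 2: B 6, C 16, D 8, E 9. B eliminated.
Round 3: C 16, D 8, E 15. D eliminated.
Round 4: C 16, E 23. E has a majority (≥20).

E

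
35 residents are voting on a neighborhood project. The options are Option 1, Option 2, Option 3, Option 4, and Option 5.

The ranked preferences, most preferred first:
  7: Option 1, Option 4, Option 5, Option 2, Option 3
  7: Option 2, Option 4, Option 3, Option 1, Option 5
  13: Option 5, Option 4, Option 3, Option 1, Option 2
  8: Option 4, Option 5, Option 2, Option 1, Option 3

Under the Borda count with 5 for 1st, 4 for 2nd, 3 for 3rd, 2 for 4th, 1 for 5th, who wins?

Option 1: 7×5 + 7×2 + 13×2 + 8×2 = 91
Option 2: 7×2 + 7×5 + 13×1 + 8×3 = 86
Option 3: 7×1 + 7×3 + 13×3 + 8×1 = 75
Option 4: 7×4 + 7×4 + 13×4 + 8×5 = 148
Option 5: 7×3 + 7×1 + 13×5 + 8×4 = 125

Option 4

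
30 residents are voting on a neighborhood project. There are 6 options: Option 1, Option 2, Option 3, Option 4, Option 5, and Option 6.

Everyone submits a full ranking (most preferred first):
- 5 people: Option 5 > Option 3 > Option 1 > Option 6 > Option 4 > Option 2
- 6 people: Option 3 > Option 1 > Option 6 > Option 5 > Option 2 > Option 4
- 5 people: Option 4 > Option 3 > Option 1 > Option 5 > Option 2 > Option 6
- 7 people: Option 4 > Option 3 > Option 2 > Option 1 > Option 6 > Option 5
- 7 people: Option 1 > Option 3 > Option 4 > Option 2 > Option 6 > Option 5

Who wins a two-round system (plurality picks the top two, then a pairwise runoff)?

Option 1

Round 1 first-place votes: Option 1 7, Option 2 0, Option 3 6, Option 4 12, Option 5 5, Option 6 0. Option 4 and Option 1 advance.
Runoff: Option 4 is ranked above Option 1 on 12 ballots, Option 1 above Option 4 on 18.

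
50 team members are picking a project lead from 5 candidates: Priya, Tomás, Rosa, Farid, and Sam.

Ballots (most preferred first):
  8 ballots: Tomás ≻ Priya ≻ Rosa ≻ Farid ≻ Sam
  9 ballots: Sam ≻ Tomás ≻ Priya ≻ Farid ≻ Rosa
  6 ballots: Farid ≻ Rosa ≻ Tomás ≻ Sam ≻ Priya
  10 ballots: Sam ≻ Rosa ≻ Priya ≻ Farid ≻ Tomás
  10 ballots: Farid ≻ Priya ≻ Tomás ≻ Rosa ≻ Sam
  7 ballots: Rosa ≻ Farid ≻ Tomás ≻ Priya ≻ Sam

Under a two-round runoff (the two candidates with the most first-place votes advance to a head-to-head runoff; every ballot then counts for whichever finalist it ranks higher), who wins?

Round 1 first-place votes: Priya 0, Tomás 8, Rosa 7, Farid 16, Sam 19. Sam and Farid advance.
Runoff: Sam is ranked above Farid on 19 ballots, Farid above Sam on 31.

Farid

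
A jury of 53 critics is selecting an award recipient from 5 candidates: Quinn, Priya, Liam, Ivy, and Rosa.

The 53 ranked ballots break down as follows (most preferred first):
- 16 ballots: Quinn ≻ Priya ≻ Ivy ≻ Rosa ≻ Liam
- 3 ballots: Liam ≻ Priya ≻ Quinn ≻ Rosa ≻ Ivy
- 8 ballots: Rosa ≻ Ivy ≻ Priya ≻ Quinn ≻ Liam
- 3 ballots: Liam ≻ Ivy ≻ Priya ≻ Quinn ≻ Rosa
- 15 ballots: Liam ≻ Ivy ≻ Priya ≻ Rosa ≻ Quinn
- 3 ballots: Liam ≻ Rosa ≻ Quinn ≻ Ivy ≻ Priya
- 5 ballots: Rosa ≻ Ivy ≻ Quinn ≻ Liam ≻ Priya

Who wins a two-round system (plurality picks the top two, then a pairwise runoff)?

Round 1 first-place votes: Quinn 16, Priya 0, Liam 24, Ivy 0, Rosa 13. Liam and Quinn advance.
Runoff: Liam is ranked above Quinn on 24 ballots, Quinn above Liam on 29.

Quinn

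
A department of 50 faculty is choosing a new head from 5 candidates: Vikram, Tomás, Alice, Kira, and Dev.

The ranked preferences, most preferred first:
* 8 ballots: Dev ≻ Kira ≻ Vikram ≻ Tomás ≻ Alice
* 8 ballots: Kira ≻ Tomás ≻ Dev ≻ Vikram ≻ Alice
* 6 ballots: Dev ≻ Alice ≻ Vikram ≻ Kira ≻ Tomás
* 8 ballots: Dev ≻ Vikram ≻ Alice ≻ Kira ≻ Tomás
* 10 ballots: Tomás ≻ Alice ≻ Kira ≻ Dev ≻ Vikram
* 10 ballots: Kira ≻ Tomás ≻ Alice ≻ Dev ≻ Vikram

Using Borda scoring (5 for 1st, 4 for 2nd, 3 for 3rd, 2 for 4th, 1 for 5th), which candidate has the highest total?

Kira

Vikram: 8×3 + 8×2 + 6×3 + 8×4 + 10×1 + 10×1 = 110
Tomás: 8×2 + 8×4 + 6×1 + 8×1 + 10×5 + 10×4 = 152
Alice: 8×1 + 8×1 + 6×4 + 8×3 + 10×4 + 10×3 = 134
Kira: 8×4 + 8×5 + 6×2 + 8×2 + 10×3 + 10×5 = 180
Dev: 8×5 + 8×3 + 6×5 + 8×5 + 10×2 + 10×2 = 174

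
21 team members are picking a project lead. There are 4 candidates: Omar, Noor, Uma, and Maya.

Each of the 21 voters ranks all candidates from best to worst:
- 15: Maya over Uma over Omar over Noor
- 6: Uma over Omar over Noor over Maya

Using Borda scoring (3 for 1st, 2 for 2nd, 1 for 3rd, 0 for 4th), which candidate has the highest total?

Uma

Omar: 15×1 + 6×2 = 27
Noor: 15×0 + 6×1 = 6
Uma: 15×2 + 6×3 = 48
Maya: 15×3 + 6×0 = 45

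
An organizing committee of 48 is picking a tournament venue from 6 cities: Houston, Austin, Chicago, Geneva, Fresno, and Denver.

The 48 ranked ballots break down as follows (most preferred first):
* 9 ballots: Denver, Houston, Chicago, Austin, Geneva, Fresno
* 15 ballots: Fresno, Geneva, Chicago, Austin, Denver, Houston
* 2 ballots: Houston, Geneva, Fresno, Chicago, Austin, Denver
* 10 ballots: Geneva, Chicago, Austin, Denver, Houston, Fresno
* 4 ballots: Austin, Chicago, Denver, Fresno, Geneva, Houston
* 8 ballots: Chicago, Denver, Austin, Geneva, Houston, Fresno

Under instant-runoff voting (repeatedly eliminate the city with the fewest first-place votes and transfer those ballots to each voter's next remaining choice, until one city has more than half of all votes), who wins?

Chicago

Round 1: Houston 2, Austin 4, Chicago 8, Geneva 10, Fresno 15, Denver 9. Houston eliminated.
Round 2: Austin 4, Chicago 8, Geneva 12, Fresno 15, Denver 9. Austin eliminated.
Round 3: Chicago 12, Geneva 12, Fresno 15, Denver 9. Denver eliminated.
Round 4: Chicago 21, Geneva 12, Fresno 15. Geneva eliminated.
Round 5: Chicago 31, Fresno 17. Chicago has a majority (≥25).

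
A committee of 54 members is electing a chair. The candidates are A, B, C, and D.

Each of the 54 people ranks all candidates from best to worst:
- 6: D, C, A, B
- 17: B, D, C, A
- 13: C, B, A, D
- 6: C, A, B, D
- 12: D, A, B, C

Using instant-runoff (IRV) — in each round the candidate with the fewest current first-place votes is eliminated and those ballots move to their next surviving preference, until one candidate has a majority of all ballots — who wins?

Round 1: A 0, B 17, C 19, D 18. A eliminated.
Round 2: B 17, C 19, D 18. B eliminated.
Round 3: C 19, D 35. D has a majority (≥28).

D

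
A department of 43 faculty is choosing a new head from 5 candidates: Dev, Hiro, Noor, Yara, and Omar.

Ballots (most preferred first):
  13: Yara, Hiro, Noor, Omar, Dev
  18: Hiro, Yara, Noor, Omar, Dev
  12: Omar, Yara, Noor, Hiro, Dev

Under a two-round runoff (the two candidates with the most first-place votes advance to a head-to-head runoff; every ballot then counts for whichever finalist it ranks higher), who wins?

Round 1 first-place votes: Dev 0, Hiro 18, Noor 0, Yara 13, Omar 12. Hiro and Yara advance.
Runoff: Hiro is ranked above Yara on 18 ballots, Yara above Hiro on 25.

Yara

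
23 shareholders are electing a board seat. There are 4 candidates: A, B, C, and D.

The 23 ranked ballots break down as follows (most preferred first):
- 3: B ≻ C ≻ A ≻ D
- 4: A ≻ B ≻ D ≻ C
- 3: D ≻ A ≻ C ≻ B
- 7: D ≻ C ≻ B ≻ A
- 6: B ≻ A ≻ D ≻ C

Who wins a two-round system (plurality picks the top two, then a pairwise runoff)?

Round 1 first-place votes: A 4, B 9, C 0, D 10. D and B advance.
Runoff: D is ranked above B on 10 ballots, B above D on 13.

B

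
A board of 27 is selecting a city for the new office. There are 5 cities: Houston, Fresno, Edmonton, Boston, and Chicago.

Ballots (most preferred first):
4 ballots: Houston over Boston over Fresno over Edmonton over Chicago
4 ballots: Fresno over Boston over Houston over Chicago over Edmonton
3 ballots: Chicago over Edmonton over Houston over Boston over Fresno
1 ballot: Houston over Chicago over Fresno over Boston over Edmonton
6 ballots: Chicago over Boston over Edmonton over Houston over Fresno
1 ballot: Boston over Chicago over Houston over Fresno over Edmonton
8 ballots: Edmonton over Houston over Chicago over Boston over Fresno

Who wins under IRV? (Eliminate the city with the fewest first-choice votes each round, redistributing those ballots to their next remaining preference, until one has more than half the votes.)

Round 1: Houston 5, Fresno 4, Edmonton 8, Boston 1, Chicago 9. Boston eliminated.
Round 2: Houston 5, Fresno 4, Edmonton 8, Chicago 10. Fresno eliminated.
Round 3: Houston 9, Edmonton 8, Chicago 10. Edmonton eliminated.
Round 4: Houston 17, Chicago 10. Houston has a majority (≥14).

Houston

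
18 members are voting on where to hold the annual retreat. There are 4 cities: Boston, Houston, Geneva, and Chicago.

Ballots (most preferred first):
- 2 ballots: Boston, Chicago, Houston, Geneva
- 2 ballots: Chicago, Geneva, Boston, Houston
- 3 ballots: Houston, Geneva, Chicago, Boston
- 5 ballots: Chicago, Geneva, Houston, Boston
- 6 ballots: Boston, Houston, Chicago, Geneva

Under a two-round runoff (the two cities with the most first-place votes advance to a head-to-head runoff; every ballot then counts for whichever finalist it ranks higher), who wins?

Chicago

Round 1 first-place votes: Boston 8, Houston 3, Geneva 0, Chicago 7. Boston and Chicago advance.
Runoff: Boston is ranked above Chicago on 8 ballots, Chicago above Boston on 10.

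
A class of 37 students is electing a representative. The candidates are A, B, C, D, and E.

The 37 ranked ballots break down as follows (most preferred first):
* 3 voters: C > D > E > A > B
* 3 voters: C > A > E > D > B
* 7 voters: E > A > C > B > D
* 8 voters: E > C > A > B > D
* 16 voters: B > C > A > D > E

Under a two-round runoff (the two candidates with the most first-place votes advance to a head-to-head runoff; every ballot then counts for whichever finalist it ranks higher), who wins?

E

Round 1 first-place votes: A 0, B 16, C 6, D 0, E 15. B and E advance.
Runoff: B is ranked above E on 16 ballots, E above B on 21.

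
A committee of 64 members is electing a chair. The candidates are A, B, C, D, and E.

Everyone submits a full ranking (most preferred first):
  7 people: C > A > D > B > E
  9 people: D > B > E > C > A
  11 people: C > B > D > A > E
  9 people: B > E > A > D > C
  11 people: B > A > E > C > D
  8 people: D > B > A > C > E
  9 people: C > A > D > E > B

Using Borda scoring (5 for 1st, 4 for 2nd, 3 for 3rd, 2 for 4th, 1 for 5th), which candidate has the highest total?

A: 7×4 + 9×1 + 11×2 + 9×3 + 11×4 + 8×3 + 9×4 = 190
B: 7×2 + 9×4 + 11×4 + 9×5 + 11×5 + 8×4 + 9×1 = 235
C: 7×5 + 9×2 + 11×5 + 9×1 + 11×2 + 8×2 + 9×5 = 200
D: 7×3 + 9×5 + 11×3 + 9×2 + 11×1 + 8×5 + 9×3 = 195
E: 7×1 + 9×3 + 11×1 + 9×4 + 11×3 + 8×1 + 9×2 = 140

B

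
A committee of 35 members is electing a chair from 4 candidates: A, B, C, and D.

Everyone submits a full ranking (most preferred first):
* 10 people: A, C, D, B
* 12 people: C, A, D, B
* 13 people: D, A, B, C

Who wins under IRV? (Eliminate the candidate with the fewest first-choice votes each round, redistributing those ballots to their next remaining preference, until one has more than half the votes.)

C

Round 1: A 10, B 0, C 12, D 13. B eliminated.
Round 2: A 10, C 12, D 13. A eliminated.
Round 3: C 22, D 13. C has a majority (≥18).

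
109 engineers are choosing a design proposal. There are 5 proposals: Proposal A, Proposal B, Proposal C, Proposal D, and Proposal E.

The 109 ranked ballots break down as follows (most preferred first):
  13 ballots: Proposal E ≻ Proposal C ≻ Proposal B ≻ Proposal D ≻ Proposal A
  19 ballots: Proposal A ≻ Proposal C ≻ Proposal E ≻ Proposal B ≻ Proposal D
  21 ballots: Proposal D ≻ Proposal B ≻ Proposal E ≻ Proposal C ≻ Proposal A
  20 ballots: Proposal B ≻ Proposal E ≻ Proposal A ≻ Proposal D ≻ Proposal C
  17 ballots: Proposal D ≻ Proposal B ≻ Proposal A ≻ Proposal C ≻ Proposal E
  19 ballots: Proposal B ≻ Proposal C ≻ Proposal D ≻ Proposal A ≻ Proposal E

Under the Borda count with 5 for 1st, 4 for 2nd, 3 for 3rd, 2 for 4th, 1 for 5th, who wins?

Proposal A: 13×1 + 19×5 + 21×1 + 20×3 + 17×3 + 19×2 = 278
Proposal B: 13×3 + 19×2 + 21×4 + 20×5 + 17×4 + 19×5 = 424
Proposal C: 13×4 + 19×4 + 21×2 + 20×1 + 17×2 + 19×4 = 300
Proposal D: 13×2 + 19×1 + 21×5 + 20×2 + 17×5 + 19×3 = 332
Proposal E: 13×5 + 19×3 + 21×3 + 20×4 + 17×1 + 19×1 = 301

Proposal B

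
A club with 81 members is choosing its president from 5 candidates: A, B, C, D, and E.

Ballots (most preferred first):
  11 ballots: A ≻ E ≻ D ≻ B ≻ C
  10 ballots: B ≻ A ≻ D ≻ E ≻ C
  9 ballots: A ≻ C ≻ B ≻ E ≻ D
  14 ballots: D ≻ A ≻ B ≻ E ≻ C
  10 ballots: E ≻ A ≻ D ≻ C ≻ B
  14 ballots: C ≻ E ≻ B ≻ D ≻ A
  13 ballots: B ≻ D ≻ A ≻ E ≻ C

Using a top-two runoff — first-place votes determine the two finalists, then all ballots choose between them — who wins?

A

Round 1 first-place votes: A 20, B 23, C 14, D 14, E 10. B and A advance.
Runoff: B is ranked above A on 37 ballots, A above B on 44.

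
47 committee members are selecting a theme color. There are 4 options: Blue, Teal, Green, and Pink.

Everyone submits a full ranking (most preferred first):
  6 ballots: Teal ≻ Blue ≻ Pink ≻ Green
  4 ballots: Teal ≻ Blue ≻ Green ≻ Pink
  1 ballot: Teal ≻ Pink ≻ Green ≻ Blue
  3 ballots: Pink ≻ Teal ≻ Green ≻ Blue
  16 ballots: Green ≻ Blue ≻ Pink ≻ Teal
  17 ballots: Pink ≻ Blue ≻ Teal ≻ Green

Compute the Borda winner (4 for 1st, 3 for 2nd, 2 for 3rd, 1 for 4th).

Blue: 6×3 + 4×3 + 1×1 + 3×1 + 16×3 + 17×3 = 133
Teal: 6×4 + 4×4 + 1×4 + 3×3 + 16×1 + 17×2 = 103
Green: 6×1 + 4×2 + 1×2 + 3×2 + 16×4 + 17×1 = 103
Pink: 6×2 + 4×1 + 1×3 + 3×4 + 16×2 + 17×4 = 131

Blue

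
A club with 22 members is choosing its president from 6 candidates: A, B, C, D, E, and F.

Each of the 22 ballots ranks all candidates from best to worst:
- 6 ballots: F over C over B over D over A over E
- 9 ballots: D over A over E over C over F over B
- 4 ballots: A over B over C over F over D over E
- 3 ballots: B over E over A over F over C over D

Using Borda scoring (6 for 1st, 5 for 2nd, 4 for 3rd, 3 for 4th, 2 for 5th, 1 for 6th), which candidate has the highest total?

A: 6×2 + 9×5 + 4×6 + 3×4 = 93
B: 6×4 + 9×1 + 4×5 + 3×6 = 71
C: 6×5 + 9×3 + 4×4 + 3×2 = 79
D: 6×3 + 9×6 + 4×2 + 3×1 = 83
E: 6×1 + 9×4 + 4×1 + 3×5 = 61
F: 6×6 + 9×2 + 4×3 + 3×3 = 75

A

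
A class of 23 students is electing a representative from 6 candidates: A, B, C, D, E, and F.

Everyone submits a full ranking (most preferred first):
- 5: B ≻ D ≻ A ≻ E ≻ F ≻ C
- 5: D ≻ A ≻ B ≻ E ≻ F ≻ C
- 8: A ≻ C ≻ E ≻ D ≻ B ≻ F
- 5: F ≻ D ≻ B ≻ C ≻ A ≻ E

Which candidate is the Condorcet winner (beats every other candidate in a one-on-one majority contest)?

D vs A: 15–8
D vs B: 18–5
D vs C: 15–8
D vs E: 15–8
D vs F: 18–5
D beats every other candidate.

D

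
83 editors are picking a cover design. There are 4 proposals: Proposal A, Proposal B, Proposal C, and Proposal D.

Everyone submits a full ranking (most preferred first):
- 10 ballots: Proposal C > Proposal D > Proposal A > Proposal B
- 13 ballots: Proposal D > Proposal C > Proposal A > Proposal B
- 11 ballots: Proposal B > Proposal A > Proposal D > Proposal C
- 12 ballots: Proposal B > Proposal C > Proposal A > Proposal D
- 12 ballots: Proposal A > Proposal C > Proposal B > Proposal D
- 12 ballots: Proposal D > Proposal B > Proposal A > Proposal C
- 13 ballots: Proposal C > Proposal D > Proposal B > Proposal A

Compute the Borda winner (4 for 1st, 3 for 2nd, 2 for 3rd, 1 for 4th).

Proposal C

Proposal A: 10×2 + 13×2 + 11×3 + 12×2 + 12×4 + 12×2 + 13×1 = 188
Proposal B: 10×1 + 13×1 + 11×4 + 12×4 + 12×2 + 12×3 + 13×2 = 201
Proposal C: 10×4 + 13×3 + 11×1 + 12×3 + 12×3 + 12×1 + 13×4 = 226
Proposal D: 10×3 + 13×4 + 11×2 + 12×1 + 12×1 + 12×4 + 13×3 = 215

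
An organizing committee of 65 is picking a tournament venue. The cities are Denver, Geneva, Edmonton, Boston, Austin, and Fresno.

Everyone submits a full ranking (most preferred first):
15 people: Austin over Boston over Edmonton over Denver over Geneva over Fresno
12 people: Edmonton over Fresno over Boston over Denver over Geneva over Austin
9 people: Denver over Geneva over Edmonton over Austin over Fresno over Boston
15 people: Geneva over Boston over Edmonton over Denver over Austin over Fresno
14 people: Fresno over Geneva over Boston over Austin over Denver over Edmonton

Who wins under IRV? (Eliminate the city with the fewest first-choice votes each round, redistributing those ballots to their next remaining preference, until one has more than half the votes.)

Round 1: Denver 9, Geneva 15, Edmonton 12, Boston 0, Austin 15, Fresno 14. Boston eliminated.
Round 2: Denver 9, Geneva 15, Edmonton 12, Austin 15, Fresno 14. Denver eliminated.
Round 3: Geneva 24, Edmonton 12, Austin 15, Fresno 14. Edmonton eliminated.
Round 4: Geneva 24, Austin 15, Fresno 26. Austin eliminated.
Round 5: Geneva 39, Fresno 26. Geneva has a majority (≥33).

Geneva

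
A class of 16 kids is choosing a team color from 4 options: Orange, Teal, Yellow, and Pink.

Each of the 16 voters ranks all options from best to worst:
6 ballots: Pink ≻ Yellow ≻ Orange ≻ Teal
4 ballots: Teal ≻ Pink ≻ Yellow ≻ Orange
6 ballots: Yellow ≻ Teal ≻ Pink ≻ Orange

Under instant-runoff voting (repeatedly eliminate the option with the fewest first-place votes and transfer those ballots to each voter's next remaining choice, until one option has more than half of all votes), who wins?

Round 1: Orange 0, Teal 4, Yellow 6, Pink 6. Orange eliminated.
Round 2: Teal 4, Yellow 6, Pink 6. Teal eliminated.
Round 3: Yellow 6, Pink 10. Pink has a majority (≥9).

Pink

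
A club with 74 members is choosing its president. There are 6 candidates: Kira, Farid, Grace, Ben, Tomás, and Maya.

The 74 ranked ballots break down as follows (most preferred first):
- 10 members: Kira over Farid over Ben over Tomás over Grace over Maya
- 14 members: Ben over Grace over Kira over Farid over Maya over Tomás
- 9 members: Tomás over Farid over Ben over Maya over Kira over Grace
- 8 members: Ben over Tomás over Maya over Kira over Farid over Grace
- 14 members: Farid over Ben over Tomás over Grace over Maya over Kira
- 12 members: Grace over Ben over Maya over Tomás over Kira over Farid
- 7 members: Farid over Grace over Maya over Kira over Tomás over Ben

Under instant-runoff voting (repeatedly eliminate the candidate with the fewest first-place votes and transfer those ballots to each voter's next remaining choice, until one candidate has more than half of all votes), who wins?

Farid

Round 1: Kira 10, Farid 21, Grace 12, Ben 22, Tomás 9, Maya 0. Maya eliminated.
Round 2: Kira 10, Farid 21, Grace 12, Ben 22, Tomás 9. Tomás eliminated.
Round 3: Kira 10, Farid 30, Grace 12, Ben 22. Kira eliminated.
Round 4: Farid 40, Grace 12, Ben 22. Farid has a majority (≥38).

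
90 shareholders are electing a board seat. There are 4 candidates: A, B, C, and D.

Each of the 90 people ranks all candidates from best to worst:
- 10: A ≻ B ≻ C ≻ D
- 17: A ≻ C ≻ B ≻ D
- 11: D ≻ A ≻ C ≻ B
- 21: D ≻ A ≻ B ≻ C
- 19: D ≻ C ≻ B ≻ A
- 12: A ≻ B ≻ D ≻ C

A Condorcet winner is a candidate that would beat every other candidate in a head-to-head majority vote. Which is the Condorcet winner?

D vs A: 51–39
D vs B: 51–39
D vs C: 63–27
D beats every other candidate.

D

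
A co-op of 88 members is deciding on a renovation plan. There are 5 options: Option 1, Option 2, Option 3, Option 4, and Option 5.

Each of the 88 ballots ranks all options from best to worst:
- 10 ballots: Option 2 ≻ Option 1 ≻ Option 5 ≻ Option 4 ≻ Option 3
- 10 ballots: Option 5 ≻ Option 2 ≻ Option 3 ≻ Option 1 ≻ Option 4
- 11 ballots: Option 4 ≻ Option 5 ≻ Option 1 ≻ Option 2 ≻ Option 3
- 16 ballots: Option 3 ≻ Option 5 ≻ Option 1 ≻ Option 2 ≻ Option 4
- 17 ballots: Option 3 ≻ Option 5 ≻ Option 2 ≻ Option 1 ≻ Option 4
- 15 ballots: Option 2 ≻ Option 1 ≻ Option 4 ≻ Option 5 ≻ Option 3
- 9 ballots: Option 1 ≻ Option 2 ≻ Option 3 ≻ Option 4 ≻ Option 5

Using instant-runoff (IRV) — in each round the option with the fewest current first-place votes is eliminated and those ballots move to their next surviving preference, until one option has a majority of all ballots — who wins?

Option 2

Round 1: Option 1 9, Option 2 25, Option 3 33, Option 4 11, Option 5 10. Option 1 eliminated.
Round 2: Option 2 34, Option 3 33, Option 4 11, Option 5 10. Option 5 eliminated.
Round 3: Option 2 44, Option 3 33, Option 4 11. Option 4 eliminated.
Round 4: Option 2 55, Option 3 33. Option 2 has a majority (≥45).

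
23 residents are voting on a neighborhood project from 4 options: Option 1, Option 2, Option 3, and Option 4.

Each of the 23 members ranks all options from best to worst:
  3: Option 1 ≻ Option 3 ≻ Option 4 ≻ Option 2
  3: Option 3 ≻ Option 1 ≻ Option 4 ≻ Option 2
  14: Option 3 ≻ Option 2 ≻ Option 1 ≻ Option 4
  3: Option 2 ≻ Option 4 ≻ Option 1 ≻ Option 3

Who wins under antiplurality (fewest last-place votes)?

Option 1

Last-place votes: Option 1 0, Option 2 6, Option 3 3, Option 4 14.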